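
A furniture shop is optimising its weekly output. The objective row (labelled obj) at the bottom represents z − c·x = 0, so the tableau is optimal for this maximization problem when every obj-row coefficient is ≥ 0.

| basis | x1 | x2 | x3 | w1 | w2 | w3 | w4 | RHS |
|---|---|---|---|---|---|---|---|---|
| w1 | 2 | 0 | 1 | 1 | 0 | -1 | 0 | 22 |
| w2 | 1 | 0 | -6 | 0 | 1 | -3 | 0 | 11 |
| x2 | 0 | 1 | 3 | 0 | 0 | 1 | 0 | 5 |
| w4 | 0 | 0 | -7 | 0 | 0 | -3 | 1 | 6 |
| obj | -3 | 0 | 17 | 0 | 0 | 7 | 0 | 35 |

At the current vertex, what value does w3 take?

0

w3 is not in the basis, so in the current basic feasible solution w3 = 0.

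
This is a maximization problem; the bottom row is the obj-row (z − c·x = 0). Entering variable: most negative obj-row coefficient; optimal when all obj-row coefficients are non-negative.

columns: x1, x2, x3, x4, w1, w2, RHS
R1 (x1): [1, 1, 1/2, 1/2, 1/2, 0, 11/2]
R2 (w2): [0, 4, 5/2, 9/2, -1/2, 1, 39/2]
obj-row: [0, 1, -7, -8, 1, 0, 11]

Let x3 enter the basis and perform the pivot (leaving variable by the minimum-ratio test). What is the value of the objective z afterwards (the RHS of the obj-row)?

Ratio test on column x3 — row 1: (11/2)/(1/2) = 11; row 2: (39/2)/(5/2) = 39/5. Minimum is 39/5 at row 2 (w2 leaves); pivot element 5/2.
Pivot on row 2; the obj-row RHS becomes 11 − (-7)·(39/5) = 328/5.

328/5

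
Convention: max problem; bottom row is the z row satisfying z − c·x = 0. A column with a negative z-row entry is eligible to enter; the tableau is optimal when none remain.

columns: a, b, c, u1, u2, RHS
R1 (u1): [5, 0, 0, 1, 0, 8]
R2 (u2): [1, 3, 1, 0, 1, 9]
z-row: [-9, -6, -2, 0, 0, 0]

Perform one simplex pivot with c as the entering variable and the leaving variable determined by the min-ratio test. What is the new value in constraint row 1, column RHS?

8

Ratio test on column c — row 1: entry 0 ≤ 0; row 2: 9/1 = 9. Minimum is 9 at row 2 (u2 leaves); pivot element 1.
Divide row 2 by 1; eliminate column c from the other rows.
Row 1 update in column RHS: 8 − 0·9 = 8.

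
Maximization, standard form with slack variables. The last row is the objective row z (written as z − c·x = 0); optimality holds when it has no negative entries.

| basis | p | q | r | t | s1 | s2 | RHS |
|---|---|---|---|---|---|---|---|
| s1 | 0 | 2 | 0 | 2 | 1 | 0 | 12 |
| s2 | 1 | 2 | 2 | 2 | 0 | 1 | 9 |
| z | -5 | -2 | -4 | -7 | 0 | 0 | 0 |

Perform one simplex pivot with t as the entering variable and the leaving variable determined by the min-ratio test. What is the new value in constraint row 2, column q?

Ratio test on column t — row 1: 12/2 = 6; row 2: 9/2 = 9/2. Minimum is 9/2 at row 2 (s2 leaves); pivot element 2.
Divide row 2 by 2; eliminate column t from the other rows.
In the new row 2, the q entry is the old entry divided by the pivot: 2/2 = 1.

1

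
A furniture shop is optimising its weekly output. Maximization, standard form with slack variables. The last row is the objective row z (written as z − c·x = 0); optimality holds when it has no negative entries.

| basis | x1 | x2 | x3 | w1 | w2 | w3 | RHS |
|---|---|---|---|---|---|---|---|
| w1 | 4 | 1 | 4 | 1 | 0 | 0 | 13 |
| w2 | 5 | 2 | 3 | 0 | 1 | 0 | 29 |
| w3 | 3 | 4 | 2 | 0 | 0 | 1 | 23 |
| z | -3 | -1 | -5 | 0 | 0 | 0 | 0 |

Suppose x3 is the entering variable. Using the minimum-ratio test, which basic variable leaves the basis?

w1

Column x3 entries and ratios — w1: 13/4 = 13/4; w2: 29/3 = 29/3; w3: 23/2 = 23/2.
Smallest ratio is 13/4 in the row of w1, so w1 leaves.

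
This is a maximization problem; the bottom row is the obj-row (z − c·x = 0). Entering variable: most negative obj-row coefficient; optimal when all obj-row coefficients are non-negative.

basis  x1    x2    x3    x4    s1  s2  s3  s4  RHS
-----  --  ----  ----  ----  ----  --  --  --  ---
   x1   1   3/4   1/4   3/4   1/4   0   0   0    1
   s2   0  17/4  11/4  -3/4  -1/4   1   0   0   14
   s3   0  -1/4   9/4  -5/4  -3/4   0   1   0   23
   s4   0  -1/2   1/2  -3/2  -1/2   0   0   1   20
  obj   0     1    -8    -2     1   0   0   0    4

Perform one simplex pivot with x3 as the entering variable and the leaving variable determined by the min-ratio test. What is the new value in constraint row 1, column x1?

Ratio test on column x3 — row 1: 1/(1/4) = 4; row 2: 14/(11/4) = 56/11; row 3: 23/(9/4) = 92/9; row 4: 20/(1/2) = 40. Minimum is 4 at row 1 (x1 leaves); pivot element 1/4.
Divide row 1 by 1/4; eliminate column x3 from the other rows.
In the new row 1, the x1 entry is the old entry divided by the pivot: 1/(1/4) = 4.

4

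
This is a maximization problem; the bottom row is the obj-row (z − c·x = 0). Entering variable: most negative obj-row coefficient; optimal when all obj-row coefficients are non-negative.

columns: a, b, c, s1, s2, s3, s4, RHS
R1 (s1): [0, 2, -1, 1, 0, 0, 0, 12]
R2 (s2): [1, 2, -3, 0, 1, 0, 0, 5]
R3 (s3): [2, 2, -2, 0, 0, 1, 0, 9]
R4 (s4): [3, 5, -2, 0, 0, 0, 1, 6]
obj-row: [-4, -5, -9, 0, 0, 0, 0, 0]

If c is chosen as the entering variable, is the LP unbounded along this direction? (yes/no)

yes

Every constraint-row entry in column c is ≤ 0, so increasing c is unbounded.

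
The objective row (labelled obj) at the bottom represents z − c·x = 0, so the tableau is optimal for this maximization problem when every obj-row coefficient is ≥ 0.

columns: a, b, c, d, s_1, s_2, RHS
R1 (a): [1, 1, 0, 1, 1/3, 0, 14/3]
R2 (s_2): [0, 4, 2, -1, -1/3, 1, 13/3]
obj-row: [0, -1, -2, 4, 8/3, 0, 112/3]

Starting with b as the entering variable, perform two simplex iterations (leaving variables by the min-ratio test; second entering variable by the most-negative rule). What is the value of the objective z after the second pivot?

Ratio test on column b — row 1: (14/3)/1 = 14/3; row 2: (13/3)/4 = 13/12. Minimum is 13/12 at row 2 (s_2 leaves); pivot element 4.
Pivot on row 2; the obj-row RHS becomes 112/3 − (-1)·(13/12) = 461/12.
Next entering variable (most negative obj-row entry -3/2): c.
Ratio test on column c — row 1: entry -1/2 ≤ 0; row 2: (13/12)/(1/2) = 13/6. Minimum is 13/6 at row 2 (b leaves); pivot element 1/2.
After the second pivot the obj-row RHS is 461/12 − (-3/2)·(13/6) = 125/3.

125/3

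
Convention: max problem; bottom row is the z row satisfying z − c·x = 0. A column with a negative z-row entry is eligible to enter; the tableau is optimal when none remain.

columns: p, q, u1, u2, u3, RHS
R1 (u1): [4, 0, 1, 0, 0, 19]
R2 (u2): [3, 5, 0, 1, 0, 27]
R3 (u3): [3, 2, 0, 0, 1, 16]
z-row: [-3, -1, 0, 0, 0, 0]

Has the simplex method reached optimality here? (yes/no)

no

The z-row has a negative entry -3 in column p, so it is not optimal.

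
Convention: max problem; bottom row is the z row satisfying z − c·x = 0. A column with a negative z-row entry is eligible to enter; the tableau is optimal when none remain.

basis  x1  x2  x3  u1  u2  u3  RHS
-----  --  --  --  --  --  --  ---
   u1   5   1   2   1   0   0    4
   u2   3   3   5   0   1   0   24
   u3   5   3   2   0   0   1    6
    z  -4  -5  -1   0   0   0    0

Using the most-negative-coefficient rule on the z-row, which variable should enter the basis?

x2

Negative z-row entries: x1: -4, x2: -5, x3: -1.
The most negative is -5 in column x2, so x2 enters.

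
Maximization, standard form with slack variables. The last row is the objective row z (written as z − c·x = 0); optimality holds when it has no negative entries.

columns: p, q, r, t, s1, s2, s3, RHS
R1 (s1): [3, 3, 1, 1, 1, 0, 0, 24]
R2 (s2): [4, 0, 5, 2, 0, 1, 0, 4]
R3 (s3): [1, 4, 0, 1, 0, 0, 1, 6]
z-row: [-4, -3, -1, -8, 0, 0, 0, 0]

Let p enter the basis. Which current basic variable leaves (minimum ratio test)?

s2

Column p entries and ratios — s1: 24/3 = 8; s2: 4/4 = 1; s3: 6/1 = 6.
Smallest ratio is 1 in the row of s2, so s2 leaves.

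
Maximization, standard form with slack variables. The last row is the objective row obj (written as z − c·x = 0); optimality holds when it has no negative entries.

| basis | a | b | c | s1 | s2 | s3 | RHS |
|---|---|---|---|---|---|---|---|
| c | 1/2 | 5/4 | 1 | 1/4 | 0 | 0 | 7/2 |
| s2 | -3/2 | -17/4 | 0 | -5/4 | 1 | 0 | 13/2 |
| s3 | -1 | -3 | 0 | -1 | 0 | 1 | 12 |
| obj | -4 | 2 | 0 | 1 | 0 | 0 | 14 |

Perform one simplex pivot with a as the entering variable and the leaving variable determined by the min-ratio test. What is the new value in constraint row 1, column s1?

1/2

Ratio test on column a — row 1: (7/2)/(1/2) = 7; row 2: entry -3/2 ≤ 0; row 3: entry -1 ≤ 0. Minimum is 7 at row 1 (c leaves); pivot element 1/2.
Divide row 1 by 1/2; eliminate column a from the other rows.
In the new row 1, the s1 entry is the old entry divided by the pivot: (1/4)/(1/2) = 1/2.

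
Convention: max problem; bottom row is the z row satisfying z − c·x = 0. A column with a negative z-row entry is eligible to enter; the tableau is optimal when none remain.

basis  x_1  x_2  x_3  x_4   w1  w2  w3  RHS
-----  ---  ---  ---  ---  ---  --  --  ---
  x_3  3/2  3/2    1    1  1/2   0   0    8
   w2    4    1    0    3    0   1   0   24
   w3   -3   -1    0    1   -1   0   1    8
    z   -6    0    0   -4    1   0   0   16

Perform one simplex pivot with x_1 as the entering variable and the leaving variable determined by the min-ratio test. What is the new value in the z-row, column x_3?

Ratio test on column x_1 — row 1: 8/(3/2) = 16/3; row 2: 24/4 = 6; row 3: entry -3 ≤ 0. Minimum is 16/3 at row 1 (x_3 leaves); pivot element 3/2.
Divide row 1 by 3/2; eliminate column x_1 from the other rows.
z-row update in column x_3: 0 − (-6)·(2/3) = 4.

4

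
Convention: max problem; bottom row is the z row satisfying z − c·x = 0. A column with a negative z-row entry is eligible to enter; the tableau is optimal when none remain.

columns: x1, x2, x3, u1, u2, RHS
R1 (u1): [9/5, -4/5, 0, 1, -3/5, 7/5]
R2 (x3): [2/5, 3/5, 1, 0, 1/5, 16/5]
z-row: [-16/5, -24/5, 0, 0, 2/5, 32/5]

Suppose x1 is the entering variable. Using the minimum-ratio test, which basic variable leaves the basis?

u1

Column x1 entries and ratios — u1: (7/5)/(9/5) = 7/9; x3: (16/5)/(2/5) = 8.
Smallest ratio is 7/9 in the row of u1, so u1 leaves.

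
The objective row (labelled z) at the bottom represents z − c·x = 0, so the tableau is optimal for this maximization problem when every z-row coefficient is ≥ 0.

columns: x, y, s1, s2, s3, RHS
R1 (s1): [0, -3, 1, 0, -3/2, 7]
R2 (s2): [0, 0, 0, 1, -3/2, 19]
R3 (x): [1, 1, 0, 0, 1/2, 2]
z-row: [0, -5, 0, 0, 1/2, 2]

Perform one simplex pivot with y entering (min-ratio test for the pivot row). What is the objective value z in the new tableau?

Ratio test on column y — row 1: entry -3 ≤ 0; row 2: entry 0 ≤ 0; row 3: 2/1 = 2. Minimum is 2 at row 3 (x leaves); pivot element 1.
Pivot on row 3; the z-row RHS becomes 2 − (-5)·2 = 12.

12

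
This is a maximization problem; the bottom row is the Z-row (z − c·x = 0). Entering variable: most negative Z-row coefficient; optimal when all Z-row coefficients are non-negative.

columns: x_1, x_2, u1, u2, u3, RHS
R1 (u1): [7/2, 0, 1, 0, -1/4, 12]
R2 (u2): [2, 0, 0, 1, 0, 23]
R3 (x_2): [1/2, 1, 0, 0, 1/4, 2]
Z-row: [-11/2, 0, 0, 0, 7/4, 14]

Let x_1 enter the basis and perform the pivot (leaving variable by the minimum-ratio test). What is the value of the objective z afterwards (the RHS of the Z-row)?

Ratio test on column x_1 — row 1: 12/(7/2) = 24/7; row 2: 23/2 = 23/2; row 3: 2/(1/2) = 4. Minimum is 24/7 at row 1 (u1 leaves); pivot element 7/2.
Pivot on row 1; the Z-row RHS becomes 14 − (-11/2)·(24/7) = 230/7.

230/7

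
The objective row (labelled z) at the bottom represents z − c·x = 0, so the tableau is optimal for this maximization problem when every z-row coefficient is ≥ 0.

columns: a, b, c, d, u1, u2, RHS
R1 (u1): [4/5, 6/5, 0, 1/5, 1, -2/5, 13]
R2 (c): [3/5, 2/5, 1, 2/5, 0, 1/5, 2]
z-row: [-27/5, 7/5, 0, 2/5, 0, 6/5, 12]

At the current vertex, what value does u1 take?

u1 is basic (row 1); its value is the RHS of that row, 13.

13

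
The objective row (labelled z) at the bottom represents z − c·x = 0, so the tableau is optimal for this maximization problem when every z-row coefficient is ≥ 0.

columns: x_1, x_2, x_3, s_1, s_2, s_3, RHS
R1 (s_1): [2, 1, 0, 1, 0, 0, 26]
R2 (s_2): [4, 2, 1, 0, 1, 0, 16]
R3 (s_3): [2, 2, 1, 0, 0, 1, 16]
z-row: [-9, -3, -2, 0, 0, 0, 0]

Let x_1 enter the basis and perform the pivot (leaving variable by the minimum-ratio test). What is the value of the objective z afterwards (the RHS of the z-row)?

Ratio test on column x_1 — row 1: 26/2 = 13; row 2: 16/4 = 4; row 3: 16/2 = 8. Minimum is 4 at row 2 (s_2 leaves); pivot element 4.
Pivot on row 2; the z-row RHS becomes 0 − (-9)·4 = 36.

36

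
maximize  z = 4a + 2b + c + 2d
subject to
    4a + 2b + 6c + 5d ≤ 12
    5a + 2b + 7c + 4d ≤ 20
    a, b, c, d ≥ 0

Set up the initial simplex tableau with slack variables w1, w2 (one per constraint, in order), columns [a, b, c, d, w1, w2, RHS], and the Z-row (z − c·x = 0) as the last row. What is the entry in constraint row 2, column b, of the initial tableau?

Constraint 2 has coefficient 2 on b.

2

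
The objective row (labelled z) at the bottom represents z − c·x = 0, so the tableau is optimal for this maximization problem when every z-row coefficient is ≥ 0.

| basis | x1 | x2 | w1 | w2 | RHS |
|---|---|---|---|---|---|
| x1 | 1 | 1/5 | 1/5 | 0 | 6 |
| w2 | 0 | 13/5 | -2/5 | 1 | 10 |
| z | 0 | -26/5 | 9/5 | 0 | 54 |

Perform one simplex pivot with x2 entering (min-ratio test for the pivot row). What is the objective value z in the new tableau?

Ratio test on column x2 — row 1: 6/(1/5) = 30; row 2: 10/(13/5) = 50/13. Minimum is 50/13 at row 2 (w2 leaves); pivot element 13/5.
Pivot on row 2; the z-row RHS becomes 54 − (-26/5)·(50/13) = 74.

74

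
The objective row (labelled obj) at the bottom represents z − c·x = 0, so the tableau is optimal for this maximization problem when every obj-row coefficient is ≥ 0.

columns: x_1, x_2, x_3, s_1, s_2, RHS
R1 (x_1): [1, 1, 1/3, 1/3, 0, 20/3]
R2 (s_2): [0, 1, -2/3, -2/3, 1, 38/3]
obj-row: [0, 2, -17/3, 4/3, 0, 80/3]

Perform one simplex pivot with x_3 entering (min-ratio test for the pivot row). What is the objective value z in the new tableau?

Ratio test on column x_3 — row 1: (20/3)/(1/3) = 20; row 2: entry -2/3 ≤ 0. Minimum is 20 at row 1 (x_1 leaves); pivot element 1/3.
Pivot on row 1; the obj-row RHS becomes 80/3 − (-17/3)·20 = 140.

140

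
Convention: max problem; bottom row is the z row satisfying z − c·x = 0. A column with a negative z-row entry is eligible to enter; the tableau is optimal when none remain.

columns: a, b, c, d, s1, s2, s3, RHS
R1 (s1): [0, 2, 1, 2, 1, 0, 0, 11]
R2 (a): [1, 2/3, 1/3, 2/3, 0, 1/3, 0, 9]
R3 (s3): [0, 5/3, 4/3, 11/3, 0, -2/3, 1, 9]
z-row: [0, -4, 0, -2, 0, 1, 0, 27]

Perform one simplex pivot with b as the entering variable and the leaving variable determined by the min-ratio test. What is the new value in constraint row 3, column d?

11/5

Ratio test on column b — row 1: 11/2 = 11/2; row 2: 9/(2/3) = 27/2; row 3: 9/(5/3) = 27/5. Minimum is 27/5 at row 3 (s3 leaves); pivot element 5/3.
Divide row 3 by 5/3; eliminate column b from the other rows.
In the new row 3, the d entry is the old entry divided by the pivot: (11/3)/(5/3) = 11/5.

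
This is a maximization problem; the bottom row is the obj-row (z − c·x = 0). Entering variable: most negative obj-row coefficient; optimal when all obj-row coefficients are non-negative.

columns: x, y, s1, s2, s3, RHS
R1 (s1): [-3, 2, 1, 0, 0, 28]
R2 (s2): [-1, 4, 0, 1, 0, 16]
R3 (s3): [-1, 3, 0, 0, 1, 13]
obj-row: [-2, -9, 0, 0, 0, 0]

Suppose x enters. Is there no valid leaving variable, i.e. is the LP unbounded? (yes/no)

yes

Every constraint-row entry in column x is ≤ 0, so increasing x is unbounded.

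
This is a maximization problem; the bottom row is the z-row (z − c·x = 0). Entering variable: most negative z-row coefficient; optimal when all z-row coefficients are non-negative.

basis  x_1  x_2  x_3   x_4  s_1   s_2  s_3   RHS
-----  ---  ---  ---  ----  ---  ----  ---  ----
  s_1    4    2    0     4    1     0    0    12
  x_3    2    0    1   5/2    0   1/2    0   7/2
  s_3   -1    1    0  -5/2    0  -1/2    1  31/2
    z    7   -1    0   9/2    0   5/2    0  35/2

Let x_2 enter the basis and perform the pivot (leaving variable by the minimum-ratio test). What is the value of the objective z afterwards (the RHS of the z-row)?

Ratio test on column x_2 — row 1: 12/2 = 6; row 2: entry 0 ≤ 0; row 3: (31/2)/1 = 31/2. Minimum is 6 at row 1 (s_1 leaves); pivot element 2.
Pivot on row 1; the z-row RHS becomes 35/2 − (-1)·6 = 47/2.

47/2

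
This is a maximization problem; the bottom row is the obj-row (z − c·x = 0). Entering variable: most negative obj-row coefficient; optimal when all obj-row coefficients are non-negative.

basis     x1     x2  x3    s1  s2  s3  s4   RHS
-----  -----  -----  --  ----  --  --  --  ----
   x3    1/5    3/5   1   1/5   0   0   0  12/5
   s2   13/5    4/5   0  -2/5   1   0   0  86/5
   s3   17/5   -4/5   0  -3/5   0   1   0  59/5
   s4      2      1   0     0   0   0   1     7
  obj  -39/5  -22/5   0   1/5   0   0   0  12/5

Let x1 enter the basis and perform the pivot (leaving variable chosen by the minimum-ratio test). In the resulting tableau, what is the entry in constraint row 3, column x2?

-4/17

Ratio test on column x1 — row 1: (12/5)/(1/5) = 12; row 2: (86/5)/(13/5) = 86/13; row 3: (59/5)/(17/5) = 59/17; row 4: 7/2 = 7/2. Minimum is 59/17 at row 3 (s3 leaves); pivot element 17/5.
Divide row 3 by 17/5; eliminate column x1 from the other rows.
In the new row 3, the x2 entry is the old entry divided by the pivot: (-4/5)/(17/5) = -4/17.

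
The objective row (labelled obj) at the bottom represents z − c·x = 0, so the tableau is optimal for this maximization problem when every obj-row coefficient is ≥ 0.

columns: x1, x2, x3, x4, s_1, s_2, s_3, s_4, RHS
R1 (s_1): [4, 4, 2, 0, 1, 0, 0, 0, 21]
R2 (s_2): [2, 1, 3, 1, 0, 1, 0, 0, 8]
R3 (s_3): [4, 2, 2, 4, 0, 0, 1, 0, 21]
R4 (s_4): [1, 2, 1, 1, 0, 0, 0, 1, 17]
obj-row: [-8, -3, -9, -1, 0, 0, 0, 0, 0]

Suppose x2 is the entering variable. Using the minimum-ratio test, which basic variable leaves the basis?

Column x2 entries and ratios — s_1: 21/4 = 21/4; s_2: 8/1 = 8; s_3: 21/2 = 21/2; s_4: 17/2 = 17/2.
Smallest ratio is 21/4 in the row of s_1, so s_1 leaves.

s_1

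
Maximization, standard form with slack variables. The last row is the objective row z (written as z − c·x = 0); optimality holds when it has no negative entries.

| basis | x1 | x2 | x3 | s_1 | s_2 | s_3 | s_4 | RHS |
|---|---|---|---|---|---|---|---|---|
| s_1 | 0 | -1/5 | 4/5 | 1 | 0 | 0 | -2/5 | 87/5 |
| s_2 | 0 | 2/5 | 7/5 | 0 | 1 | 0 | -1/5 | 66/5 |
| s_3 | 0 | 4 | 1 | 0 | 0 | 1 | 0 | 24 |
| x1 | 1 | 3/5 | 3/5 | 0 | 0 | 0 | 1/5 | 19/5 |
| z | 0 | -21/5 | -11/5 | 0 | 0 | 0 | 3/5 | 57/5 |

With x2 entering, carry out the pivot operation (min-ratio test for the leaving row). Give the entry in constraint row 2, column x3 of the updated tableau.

13/10

Ratio test on column x2 — row 1: entry -1/5 ≤ 0; row 2: (66/5)/(2/5) = 33; row 3: 24/4 = 6; row 4: (19/5)/(3/5) = 19/3. Minimum is 6 at row 3 (s_3 leaves); pivot element 4.
Divide row 3 by 4; eliminate column x2 from the other rows.
Row 2 update in column x3: 7/5 − (2/5)·(1/4) = 13/10.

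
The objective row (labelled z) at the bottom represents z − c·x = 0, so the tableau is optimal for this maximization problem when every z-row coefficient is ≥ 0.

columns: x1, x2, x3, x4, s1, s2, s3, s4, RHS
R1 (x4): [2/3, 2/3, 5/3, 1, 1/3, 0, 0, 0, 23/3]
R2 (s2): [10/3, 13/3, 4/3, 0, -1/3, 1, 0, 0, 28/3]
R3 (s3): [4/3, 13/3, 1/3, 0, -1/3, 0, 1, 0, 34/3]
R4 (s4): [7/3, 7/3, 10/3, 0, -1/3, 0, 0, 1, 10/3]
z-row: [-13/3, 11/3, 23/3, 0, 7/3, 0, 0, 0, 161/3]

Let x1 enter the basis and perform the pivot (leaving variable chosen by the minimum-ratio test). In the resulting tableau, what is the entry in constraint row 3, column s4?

Ratio test on column x1 — row 1: (23/3)/(2/3) = 23/2; row 2: (28/3)/(10/3) = 14/5; row 3: (34/3)/(4/3) = 17/2; row 4: (10/3)/(7/3) = 10/7. Minimum is 10/7 at row 4 (s4 leaves); pivot element 7/3.
Divide row 4 by 7/3; eliminate column x1 from the other rows.
Row 3 update in column s4: 0 − (4/3)·(3/7) = -4/7.

-4/7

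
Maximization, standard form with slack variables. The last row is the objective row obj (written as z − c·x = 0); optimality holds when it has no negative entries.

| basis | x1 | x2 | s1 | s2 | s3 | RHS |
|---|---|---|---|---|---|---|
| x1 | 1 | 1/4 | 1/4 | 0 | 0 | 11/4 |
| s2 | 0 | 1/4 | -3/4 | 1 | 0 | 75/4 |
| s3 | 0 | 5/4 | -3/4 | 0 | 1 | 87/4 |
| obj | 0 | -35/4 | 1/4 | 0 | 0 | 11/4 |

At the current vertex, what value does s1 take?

s1 is not in the basis, so in the current basic feasible solution s1 = 0.

0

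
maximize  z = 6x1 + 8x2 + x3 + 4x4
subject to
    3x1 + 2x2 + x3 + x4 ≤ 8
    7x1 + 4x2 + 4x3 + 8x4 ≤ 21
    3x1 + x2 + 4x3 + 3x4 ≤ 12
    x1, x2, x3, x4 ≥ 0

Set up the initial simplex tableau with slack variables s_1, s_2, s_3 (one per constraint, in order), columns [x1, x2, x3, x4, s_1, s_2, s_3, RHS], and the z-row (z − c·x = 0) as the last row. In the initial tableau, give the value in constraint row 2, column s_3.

0

Slack s_3 belongs to constraint 3; its column is the unit vector e_3, so the entry in row 2 is 0.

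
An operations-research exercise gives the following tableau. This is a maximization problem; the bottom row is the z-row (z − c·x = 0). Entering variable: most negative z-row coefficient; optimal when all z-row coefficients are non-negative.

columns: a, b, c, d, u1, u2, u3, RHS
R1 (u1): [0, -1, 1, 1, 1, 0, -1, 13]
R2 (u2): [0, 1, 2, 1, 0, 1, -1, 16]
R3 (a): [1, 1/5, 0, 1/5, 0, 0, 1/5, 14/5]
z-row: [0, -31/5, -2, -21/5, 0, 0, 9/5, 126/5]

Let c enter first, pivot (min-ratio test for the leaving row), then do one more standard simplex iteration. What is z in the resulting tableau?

Ratio test on column c — row 1: 13/1 = 13; row 2: 16/2 = 8; row 3: entry 0 ≤ 0. Minimum is 8 at row 2 (u2 leaves); pivot element 2.
Pivot on row 2; the z-row RHS becomes 126/5 − (-2)·8 = 206/5.
Next entering variable (most negative z-row entry -26/5): b.
Ratio test on column b — row 1: entry -3/2 ≤ 0; row 2: 8/(1/2) = 16; row 3: (14/5)/(1/5) = 14. Minimum is 14 at row 3 (a leaves); pivot element 1/5.
After the second pivot the z-row RHS is 206/5 − (-26/5)·14 = 114.

114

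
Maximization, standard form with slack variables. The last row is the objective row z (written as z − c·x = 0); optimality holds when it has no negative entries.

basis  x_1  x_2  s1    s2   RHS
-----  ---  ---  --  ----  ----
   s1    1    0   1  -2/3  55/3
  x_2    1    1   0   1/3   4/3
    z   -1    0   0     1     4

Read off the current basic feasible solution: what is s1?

55/3

s1 is basic (row 1); its value is the RHS of that row, 55/3.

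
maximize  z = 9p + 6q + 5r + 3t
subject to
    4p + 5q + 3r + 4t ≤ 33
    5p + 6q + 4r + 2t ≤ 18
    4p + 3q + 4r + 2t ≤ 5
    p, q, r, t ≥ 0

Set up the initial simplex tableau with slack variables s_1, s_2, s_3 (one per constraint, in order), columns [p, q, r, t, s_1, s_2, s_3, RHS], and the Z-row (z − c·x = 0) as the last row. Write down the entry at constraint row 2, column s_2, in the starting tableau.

1

Slack s_2 belongs to constraint 2; its column is the unit vector e_2, so the entry in row 2 is 1.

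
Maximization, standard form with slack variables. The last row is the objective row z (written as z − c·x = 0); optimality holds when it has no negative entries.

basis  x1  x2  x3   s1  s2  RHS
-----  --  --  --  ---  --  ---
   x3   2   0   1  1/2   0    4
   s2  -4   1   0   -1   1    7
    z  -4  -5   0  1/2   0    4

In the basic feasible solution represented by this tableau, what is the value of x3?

x3 is basic (row 1); its value is the RHS of that row, 4.

4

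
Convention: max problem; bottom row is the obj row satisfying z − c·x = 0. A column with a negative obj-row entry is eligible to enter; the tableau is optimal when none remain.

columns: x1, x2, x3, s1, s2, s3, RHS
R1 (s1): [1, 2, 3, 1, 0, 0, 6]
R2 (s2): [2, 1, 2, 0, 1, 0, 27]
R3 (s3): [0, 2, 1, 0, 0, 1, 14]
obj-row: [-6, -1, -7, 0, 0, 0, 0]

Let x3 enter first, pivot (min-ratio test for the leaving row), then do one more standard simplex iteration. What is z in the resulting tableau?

Ratio test on column x3 — row 1: 6/3 = 2; row 2: 27/2 = 27/2; row 3: 14/1 = 14. Minimum is 2 at row 1 (s1 leaves); pivot element 3.
Pivot on row 1; the obj-row RHS becomes 0 − (-7)·2 = 14.
Next entering variable (most negative obj-row entry -11/3): x1.
Ratio test on column x1 — row 1: 2/(1/3) = 6; row 2: 23/(4/3) = 69/4; row 3: entry -1/3 ≤ 0. Minimum is 6 at row 1 (x3 leaves); pivot element 1/3.
After the second pivot the obj-row RHS is 14 − (-11/3)·6 = 36.

36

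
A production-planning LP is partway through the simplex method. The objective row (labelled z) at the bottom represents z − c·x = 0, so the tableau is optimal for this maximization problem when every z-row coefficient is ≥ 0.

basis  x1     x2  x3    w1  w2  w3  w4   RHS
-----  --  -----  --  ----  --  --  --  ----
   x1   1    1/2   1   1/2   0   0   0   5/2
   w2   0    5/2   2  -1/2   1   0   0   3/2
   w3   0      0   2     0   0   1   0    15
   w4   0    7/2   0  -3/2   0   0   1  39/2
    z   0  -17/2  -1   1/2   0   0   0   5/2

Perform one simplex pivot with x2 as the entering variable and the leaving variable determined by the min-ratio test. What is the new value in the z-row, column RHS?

38/5

Ratio test on column x2 — row 1: (5/2)/(1/2) = 5; row 2: (3/2)/(5/2) = 3/5; row 3: entry 0 ≤ 0; row 4: (39/2)/(7/2) = 39/7. Minimum is 3/5 at row 2 (w2 leaves); pivot element 5/2.
Divide row 2 by 5/2; eliminate column x2 from the other rows.
z-row update in column RHS: 5/2 − (-17/2)·(3/5) = 38/5.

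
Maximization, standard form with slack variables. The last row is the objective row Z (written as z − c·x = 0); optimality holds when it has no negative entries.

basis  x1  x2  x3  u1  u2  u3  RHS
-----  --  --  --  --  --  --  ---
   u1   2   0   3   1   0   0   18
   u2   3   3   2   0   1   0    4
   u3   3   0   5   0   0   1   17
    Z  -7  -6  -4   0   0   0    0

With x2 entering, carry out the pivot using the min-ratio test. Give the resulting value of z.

8

Ratio test on column x2 — row 1: entry 0 ≤ 0; row 2: 4/3 = 4/3; row 3: entry 0 ≤ 0. Minimum is 4/3 at row 2 (u2 leaves); pivot element 3.
Pivot on row 2; the Z-row RHS becomes 0 − (-6)·(4/3) = 8.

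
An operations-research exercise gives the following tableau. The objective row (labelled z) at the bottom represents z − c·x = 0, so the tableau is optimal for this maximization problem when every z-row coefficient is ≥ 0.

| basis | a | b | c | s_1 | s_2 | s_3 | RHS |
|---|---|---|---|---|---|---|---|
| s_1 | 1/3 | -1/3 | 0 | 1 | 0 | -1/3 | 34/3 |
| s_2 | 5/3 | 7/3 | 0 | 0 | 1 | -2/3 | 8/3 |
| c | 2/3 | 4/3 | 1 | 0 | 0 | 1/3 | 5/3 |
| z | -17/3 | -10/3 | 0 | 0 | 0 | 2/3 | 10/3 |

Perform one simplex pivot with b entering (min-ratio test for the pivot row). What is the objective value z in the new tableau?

Ratio test on column b — row 1: entry -1/3 ≤ 0; row 2: (8/3)/(7/3) = 8/7; row 3: (5/3)/(4/3) = 5/4. Minimum is 8/7 at row 2 (s_2 leaves); pivot element 7/3.
Pivot on row 2; the z-row RHS becomes 10/3 − (-10/3)·(8/7) = 50/7.

50/7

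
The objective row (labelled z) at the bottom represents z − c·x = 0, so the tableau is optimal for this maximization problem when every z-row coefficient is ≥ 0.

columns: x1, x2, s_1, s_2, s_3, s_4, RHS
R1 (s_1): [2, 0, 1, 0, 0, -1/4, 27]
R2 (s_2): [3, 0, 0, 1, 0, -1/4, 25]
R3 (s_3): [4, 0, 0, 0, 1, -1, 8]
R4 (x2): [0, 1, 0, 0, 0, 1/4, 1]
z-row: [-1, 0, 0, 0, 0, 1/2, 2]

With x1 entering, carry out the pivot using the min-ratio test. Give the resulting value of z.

Ratio test on column x1 — row 1: 27/2 = 27/2; row 2: 25/3 = 25/3; row 3: 8/4 = 2; row 4: entry 0 ≤ 0. Minimum is 2 at row 3 (s_3 leaves); pivot element 4.
Pivot on row 3; the z-row RHS becomes 2 − (-1)·2 = 4.

4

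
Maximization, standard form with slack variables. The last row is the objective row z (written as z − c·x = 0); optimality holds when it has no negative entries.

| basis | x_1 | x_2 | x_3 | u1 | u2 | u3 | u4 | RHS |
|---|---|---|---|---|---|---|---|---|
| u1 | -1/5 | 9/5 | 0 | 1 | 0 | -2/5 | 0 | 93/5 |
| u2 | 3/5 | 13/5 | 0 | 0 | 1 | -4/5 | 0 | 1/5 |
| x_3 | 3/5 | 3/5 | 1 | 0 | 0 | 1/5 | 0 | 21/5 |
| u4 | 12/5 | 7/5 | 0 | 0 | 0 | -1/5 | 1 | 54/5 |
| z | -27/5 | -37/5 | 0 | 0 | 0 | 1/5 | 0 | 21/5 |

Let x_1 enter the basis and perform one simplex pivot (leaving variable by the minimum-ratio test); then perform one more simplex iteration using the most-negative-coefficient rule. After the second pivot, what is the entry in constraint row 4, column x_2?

Ratio test on column x_1 — row 1: entry -1/5 ≤ 0; row 2: (1/5)/(3/5) = 1/3; row 3: (21/5)/(3/5) = 7; row 4: (54/5)/(12/5) = 9/2. Minimum is 1/3 at row 2 (u2 leaves); pivot element 3/5.
Divide row 2 by 3/5; eliminate column x_1 from the other rows.
Second iteration: most negative z-row entry is -7 in column u3, so u3 enters.
Ratio test on column u3 — row 1: entry -2/3 ≤ 0; row 2: entry -4/3 ≤ 0; row 3: 4/1 = 4; row 4: 10/3 = 10/3. Minimum is 10/3 at row 4 (u4 leaves); pivot element 3.
Divide row 4 by 3; eliminate column u3 from the other rows.
After both pivots, the entry at constraint row 4, column x_2 is -3.

-3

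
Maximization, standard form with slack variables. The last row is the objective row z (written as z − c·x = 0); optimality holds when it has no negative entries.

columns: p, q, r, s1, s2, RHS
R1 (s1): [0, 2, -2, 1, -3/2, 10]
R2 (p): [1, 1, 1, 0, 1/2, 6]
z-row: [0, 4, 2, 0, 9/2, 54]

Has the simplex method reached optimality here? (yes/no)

Every z-row coefficient is ≥ 0, so the tableau is optimal.

yes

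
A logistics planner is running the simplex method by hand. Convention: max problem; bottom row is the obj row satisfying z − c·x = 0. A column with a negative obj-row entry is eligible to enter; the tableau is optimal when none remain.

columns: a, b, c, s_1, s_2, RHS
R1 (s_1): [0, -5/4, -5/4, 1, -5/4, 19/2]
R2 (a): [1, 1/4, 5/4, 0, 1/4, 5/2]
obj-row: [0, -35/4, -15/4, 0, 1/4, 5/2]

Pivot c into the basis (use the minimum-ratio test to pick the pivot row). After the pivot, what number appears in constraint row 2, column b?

1/5

Ratio test on column c — row 1: entry -5/4 ≤ 0; row 2: (5/2)/(5/4) = 2. Minimum is 2 at row 2 (a leaves); pivot element 5/4.
Divide row 2 by 5/4; eliminate column c from the other rows.
In the new row 2, the b entry is the old entry divided by the pivot: (1/4)/(5/4) = 1/5.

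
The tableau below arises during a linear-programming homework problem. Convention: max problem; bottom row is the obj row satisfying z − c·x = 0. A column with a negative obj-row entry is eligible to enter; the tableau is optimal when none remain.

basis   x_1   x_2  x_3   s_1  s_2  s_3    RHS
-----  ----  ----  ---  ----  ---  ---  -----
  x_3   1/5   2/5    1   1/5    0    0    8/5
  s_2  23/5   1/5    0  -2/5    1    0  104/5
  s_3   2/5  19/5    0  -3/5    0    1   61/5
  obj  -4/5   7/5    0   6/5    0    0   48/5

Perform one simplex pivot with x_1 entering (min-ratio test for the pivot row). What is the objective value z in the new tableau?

Ratio test on column x_1 — row 1: (8/5)/(1/5) = 8; row 2: (104/5)/(23/5) = 104/23; row 3: (61/5)/(2/5) = 61/2. Minimum is 104/23 at row 2 (s_2 leaves); pivot element 23/5.
Pivot on row 2; the obj-row RHS becomes 48/5 − (-4/5)·(104/23) = 304/23.

304/23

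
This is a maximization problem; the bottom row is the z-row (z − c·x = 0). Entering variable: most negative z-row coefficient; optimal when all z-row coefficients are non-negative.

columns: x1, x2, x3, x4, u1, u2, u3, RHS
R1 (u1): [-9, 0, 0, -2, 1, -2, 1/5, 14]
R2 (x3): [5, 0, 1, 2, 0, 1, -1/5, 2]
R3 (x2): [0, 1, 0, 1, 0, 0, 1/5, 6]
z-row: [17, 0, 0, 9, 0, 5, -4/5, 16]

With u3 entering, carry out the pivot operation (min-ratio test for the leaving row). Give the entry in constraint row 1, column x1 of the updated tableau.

Ratio test on column u3 — row 1: 14/(1/5) = 70; row 2: entry -1/5 ≤ 0; row 3: 6/(1/5) = 30. Minimum is 30 at row 3 (x2 leaves); pivot element 1/5.
Divide row 3 by 1/5; eliminate column u3 from the other rows.
Row 1 update in column x1: -9 − (1/5)·0 = -9.

-9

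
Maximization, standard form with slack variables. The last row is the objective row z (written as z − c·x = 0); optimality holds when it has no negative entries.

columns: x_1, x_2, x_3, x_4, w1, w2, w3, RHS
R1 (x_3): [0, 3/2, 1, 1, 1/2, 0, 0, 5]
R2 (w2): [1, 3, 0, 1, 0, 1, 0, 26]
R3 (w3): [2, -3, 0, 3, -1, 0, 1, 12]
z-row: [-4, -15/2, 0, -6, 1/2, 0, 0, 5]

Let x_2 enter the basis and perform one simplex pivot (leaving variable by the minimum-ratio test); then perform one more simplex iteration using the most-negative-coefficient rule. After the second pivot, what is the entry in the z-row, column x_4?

Ratio test on column x_2 — row 1: 5/(3/2) = 10/3; row 2: 26/3 = 26/3; row 3: entry -3 ≤ 0. Minimum is 10/3 at row 1 (x_3 leaves); pivot element 3/2.
Divide row 1 by 3/2; eliminate column x_2 from the other rows.
Second iteration: most negative z-row entry is -4 in column x_1, so x_1 enters.
Ratio test on column x_1 — row 1: entry 0 ≤ 0; row 2: 16/1 = 16; row 3: 22/2 = 11. Minimum is 11 at row 3 (w3 leaves); pivot element 2.
Divide row 3 by 2; eliminate column x_1 from the other rows.
After both pivots, the entry at the z-row, column x_4 is 9.

9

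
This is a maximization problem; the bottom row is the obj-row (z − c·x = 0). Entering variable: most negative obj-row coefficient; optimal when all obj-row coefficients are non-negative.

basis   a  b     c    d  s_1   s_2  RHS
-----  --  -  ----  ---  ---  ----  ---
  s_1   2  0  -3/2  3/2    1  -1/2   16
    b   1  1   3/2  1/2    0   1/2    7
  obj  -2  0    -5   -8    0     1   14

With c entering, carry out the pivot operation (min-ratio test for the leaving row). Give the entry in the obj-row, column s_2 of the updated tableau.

8/3

Ratio test on column c — row 1: entry -3/2 ≤ 0; row 2: 7/(3/2) = 14/3. Minimum is 14/3 at row 2 (b leaves); pivot element 3/2.
Divide row 2 by 3/2; eliminate column c from the other rows.
obj-row update in column s_2: 1 − (-5)·(1/3) = 8/3.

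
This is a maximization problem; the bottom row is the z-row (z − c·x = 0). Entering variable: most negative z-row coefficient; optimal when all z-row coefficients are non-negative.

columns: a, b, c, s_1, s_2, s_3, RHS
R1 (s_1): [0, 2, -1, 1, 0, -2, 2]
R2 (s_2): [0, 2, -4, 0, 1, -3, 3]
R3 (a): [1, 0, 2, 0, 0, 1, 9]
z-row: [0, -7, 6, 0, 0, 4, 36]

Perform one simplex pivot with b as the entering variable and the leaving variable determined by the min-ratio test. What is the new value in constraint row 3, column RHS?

Ratio test on column b — row 1: 2/2 = 1; row 2: 3/2 = 3/2; row 3: entry 0 ≤ 0. Minimum is 1 at row 1 (s_1 leaves); pivot element 2.
Divide row 1 by 2; eliminate column b from the other rows.
Row 3 update in column RHS: 9 − 0·1 = 9.

9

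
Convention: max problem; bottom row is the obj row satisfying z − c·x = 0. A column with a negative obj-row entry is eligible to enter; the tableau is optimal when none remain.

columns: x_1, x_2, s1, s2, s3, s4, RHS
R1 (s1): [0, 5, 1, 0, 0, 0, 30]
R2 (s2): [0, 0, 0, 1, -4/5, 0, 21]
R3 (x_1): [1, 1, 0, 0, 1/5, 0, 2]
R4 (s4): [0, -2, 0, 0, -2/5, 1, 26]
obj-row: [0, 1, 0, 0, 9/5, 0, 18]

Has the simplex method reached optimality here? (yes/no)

yes

Every obj-row coefficient is ≥ 0, so the tableau is optimal.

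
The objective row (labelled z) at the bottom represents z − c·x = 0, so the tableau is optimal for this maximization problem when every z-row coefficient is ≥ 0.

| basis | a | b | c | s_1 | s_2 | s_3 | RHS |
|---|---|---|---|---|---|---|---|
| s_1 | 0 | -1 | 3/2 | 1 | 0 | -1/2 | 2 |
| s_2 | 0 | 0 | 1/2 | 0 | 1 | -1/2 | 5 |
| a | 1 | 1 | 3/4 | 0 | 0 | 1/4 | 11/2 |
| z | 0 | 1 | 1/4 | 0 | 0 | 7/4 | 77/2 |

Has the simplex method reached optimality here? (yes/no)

yes

Every z-row coefficient is ≥ 0, so the tableau is optimal.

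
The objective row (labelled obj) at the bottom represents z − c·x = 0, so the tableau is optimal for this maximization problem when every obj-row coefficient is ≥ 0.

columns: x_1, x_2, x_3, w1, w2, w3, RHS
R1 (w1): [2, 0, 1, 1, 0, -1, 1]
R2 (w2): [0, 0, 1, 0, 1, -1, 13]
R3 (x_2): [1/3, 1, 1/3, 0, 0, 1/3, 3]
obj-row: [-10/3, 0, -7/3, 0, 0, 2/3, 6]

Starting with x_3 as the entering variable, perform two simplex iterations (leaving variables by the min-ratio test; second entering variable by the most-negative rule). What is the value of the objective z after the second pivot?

Ratio test on column x_3 — row 1: 1/1 = 1; row 2: 13/1 = 13; row 3: 3/(1/3) = 9. Minimum is 1 at row 1 (w1 leaves); pivot element 1.
Pivot on row 1; the obj-row RHS becomes 6 − (-7/3)·1 = 25/3.
Next entering variable (most negative obj-row entry -5/3): w3.
Ratio test on column w3 — row 1: entry -1 ≤ 0; row 2: entry 0 ≤ 0; row 3: (8/3)/(2/3) = 4. Minimum is 4 at row 3 (x_2 leaves); pivot element 2/3.
After the second pivot the obj-row RHS is 25/3 − (-5/3)·4 = 15.

15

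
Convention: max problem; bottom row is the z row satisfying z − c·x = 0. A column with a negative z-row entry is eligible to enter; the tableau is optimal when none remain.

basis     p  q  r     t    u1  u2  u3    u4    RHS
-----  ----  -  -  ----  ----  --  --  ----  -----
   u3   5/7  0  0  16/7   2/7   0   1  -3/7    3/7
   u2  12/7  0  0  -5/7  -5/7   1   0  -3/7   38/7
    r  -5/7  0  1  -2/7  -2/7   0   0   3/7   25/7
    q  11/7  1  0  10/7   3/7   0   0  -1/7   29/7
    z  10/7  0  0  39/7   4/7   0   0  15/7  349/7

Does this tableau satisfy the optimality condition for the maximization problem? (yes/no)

yes

Every z-row coefficient is ≥ 0, so the tableau is optimal.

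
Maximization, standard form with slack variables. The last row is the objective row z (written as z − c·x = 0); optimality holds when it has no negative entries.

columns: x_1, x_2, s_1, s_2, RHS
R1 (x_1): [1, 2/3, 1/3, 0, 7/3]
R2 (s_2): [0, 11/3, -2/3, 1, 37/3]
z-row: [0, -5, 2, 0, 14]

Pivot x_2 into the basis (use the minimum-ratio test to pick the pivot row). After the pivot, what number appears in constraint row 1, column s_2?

Ratio test on column x_2 — row 1: (7/3)/(2/3) = 7/2; row 2: (37/3)/(11/3) = 37/11. Minimum is 37/11 at row 2 (s_2 leaves); pivot element 11/3.
Divide row 2 by 11/3; eliminate column x_2 from the other rows.
Row 1 update in column s_2: 0 − (2/3)·(3/11) = -2/11.

-2/11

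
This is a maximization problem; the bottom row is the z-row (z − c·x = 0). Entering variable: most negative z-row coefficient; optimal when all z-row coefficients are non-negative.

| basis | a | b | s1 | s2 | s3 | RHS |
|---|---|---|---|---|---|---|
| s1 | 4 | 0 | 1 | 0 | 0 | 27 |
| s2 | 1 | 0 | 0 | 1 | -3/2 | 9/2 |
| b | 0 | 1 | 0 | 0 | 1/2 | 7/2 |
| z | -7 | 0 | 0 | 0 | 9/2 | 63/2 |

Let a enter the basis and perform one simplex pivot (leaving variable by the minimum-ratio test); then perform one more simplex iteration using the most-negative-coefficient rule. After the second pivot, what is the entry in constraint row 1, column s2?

Ratio test on column a — row 1: 27/4 = 27/4; row 2: (9/2)/1 = 9/2; row 3: entry 0 ≤ 0. Minimum is 9/2 at row 2 (s2 leaves); pivot element 1.
Divide row 2 by 1; eliminate column a from the other rows.
Second iteration: most negative z-row entry is -6 in column s3, so s3 enters.
Ratio test on column s3 — row 1: 9/6 = 3/2; row 2: entry -3/2 ≤ 0; row 3: (7/2)/(1/2) = 7. Minimum is 3/2 at row 1 (s1 leaves); pivot element 6.
Divide row 1 by 6; eliminate column s3 from the other rows.
After both pivots, the entry at constraint row 1, column s2 is -2/3.

-2/3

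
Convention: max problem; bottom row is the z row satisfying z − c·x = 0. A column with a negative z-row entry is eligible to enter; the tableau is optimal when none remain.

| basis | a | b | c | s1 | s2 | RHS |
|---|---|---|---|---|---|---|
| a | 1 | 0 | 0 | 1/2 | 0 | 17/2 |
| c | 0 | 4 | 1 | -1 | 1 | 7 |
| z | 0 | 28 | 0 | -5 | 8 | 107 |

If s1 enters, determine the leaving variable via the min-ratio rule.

Column s1 entries and ratios — a: (17/2)/(1/2) = 17; c: -1 ≤ 0, skip.
Smallest ratio is 17 in the row of a, so a leaves.

a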